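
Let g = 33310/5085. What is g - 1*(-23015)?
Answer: 23412917/1017 ≈ 23022.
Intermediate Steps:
g = 6662/1017 (g = 33310*(1/5085) = 6662/1017 ≈ 6.5506)
g - 1*(-23015) = 6662/1017 - 1*(-23015) = 6662/1017 + 23015 = 23412917/1017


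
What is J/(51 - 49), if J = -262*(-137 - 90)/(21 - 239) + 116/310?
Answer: -4602913/33790 ≈ -136.22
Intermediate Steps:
J = -4602913/16895 (J = -262/((-218/(-227))) + 116*(1/310) = -262/((-218*(-1/227))) + 58/155 = -262/218/227 + 58/155 = -262*227/218 + 58/155 = -29737/109 + 58/155 = -4602913/16895 ≈ -272.44)
J/(51 - 49) = -4602913/16895/(51 - 49) = -4602913/16895/2 = (1/2)*(-4602913/16895) = -4602913/33790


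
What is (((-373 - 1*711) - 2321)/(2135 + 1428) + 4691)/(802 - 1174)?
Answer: -4177657/331359 ≈ -12.608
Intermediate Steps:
(((-373 - 1*711) - 2321)/(2135 + 1428) + 4691)/(802 - 1174) = (((-373 - 711) - 2321)/3563 + 4691)/(-372) = ((-1084 - 2321)*(1/3563) + 4691)*(-1/372) = (-3405*1/3563 + 4691)*(-1/372) = (-3405/3563 + 4691)*(-1/372) = (16710628/3563)*(-1/372) = -4177657/331359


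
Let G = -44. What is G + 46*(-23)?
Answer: -1102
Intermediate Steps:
G + 46*(-23) = -44 + 46*(-23) = -44 - 1058 = -1102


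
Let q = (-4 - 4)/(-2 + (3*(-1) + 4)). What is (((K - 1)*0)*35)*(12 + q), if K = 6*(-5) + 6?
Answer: 0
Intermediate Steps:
K = -24 (K = -30 + 6 = -24)
q = 8 (q = -8/(-2 + (-3 + 4)) = -8/(-2 + 1) = -8/(-1) = -8*(-1) = 8)
(((K - 1)*0)*35)*(12 + q) = (((-24 - 1)*0)*35)*(12 + 8) = (-25*0*35)*20 = (0*35)*20 = 0*20 = 0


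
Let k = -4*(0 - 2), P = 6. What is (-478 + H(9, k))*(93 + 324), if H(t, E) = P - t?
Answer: -200577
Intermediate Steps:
k = 8 (k = -4*(-2) = 8)
H(t, E) = 6 - t
(-478 + H(9, k))*(93 + 324) = (-478 + (6 - 1*9))*(93 + 324) = (-478 + (6 - 9))*417 = (-478 - 3)*417 = -481*417 = -200577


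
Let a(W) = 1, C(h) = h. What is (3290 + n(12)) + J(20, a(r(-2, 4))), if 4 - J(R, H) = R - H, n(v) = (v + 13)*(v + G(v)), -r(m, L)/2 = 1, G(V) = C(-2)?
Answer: 3525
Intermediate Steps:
G(V) = -2
r(m, L) = -2 (r(m, L) = -2*1 = -2)
n(v) = (-2 + v)*(13 + v) (n(v) = (v + 13)*(v - 2) = (13 + v)*(-2 + v) = (-2 + v)*(13 + v))
J(R, H) = 4 + H - R (J(R, H) = 4 - (R - H) = 4 + (H - R) = 4 + H - R)
(3290 + n(12)) + J(20, a(r(-2, 4))) = (3290 + (-26 + 12² + 11*12)) + (4 + 1 - 1*20) = (3290 + (-26 + 144 + 132)) + (4 + 1 - 20) = (3290 + 250) - 15 = 3540 - 15 = 3525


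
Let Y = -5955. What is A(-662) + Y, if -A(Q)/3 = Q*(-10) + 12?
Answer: -25851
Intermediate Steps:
A(Q) = -36 + 30*Q (A(Q) = -3*(Q*(-10) + 12) = -3*(-10*Q + 12) = -3*(12 - 10*Q) = -36 + 30*Q)
A(-662) + Y = (-36 + 30*(-662)) - 5955 = (-36 - 19860) - 5955 = -19896 - 5955 = -25851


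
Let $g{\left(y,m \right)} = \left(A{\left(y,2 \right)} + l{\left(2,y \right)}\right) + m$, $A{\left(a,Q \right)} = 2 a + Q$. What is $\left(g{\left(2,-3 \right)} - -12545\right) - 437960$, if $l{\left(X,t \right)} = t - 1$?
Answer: $-425411$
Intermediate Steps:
$l{\left(X,t \right)} = -1 + t$
$A{\left(a,Q \right)} = Q + 2 a$
$g{\left(y,m \right)} = 1 + m + 3 y$ ($g{\left(y,m \right)} = \left(\left(2 + 2 y\right) + \left(-1 + y\right)\right) + m = \left(1 + 3 y\right) + m = 1 + m + 3 y$)
$\left(g{\left(2,-3 \right)} - -12545\right) - 437960 = \left(\left(1 - 3 + 3 \cdot 2\right) - -12545\right) - 437960 = \left(\left(1 - 3 + 6\right) + 12545\right) - 437960 = \left(4 + 12545\right) - 437960 = 12549 - 437960 = -425411$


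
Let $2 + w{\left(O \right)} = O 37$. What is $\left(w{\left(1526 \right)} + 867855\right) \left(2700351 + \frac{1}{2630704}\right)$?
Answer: $\frac{6566171244260808075}{2630704} \approx 2.496 \cdot 10^{12}$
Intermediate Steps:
$w{\left(O \right)} = -2 + 37 O$ ($w{\left(O \right)} = -2 + O 37 = -2 + 37 O$)
$\left(w{\left(1526 \right)} + 867855\right) \left(2700351 + \frac{1}{2630704}\right) = \left(\left(-2 + 37 \cdot 1526\right) + 867855\right) \left(2700351 + \frac{1}{2630704}\right) = \left(\left(-2 + 56462\right) + 867855\right) \left(2700351 + \frac{1}{2630704}\right) = \left(56460 + 867855\right) \frac{7103824177105}{2630704} = 924315 \cdot \frac{7103824177105}{2630704} = \frac{6566171244260808075}{2630704}$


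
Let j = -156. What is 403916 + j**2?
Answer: 428252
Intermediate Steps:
403916 + j**2 = 403916 + (-156)**2 = 403916 + 24336 = 428252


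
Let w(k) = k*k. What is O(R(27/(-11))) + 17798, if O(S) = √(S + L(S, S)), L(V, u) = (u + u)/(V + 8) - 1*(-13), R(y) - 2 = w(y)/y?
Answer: 17798 + 4*√647317/913 ≈ 17802.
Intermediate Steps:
w(k) = k²
R(y) = 2 + y (R(y) = 2 + y²/y = 2 + y)
L(V, u) = 13 + 2*u/(8 + V) (L(V, u) = (2*u)/(8 + V) + 13 = 2*u/(8 + V) + 13 = 13 + 2*u/(8 + V))
O(S) = √(S + (104 + 15*S)/(8 + S)) (O(S) = √(S + (104 + 2*S + 13*S)/(8 + S)) = √(S + (104 + 15*S)/(8 + S)))
O(R(27/(-11))) + 17798 = √((104 + (2 + 27/(-11))² + 23*(2 + 27/(-11)))/(8 + (2 + 27/(-11)))) + 17798 = √((104 + (2 + 27*(-1/11))² + 23*(2 + 27*(-1/11)))/(8 + (2 + 27*(-1/11)))) + 17798 = √((104 + (2 - 27/11)² + 23*(2 - 27/11))/(8 + (2 - 27/11))) + 17798 = √((104 + (-5/11)² + 23*(-5/11))/(8 - 5/11)) + 17798 = √((104 + 25/121 - 115/11)/(83/11)) + 17798 = √((11/83)*(11344/121)) + 17798 = √(11344/913) + 17798 = 4*√647317/913 + 17798 = 17798 + 4*√647317/913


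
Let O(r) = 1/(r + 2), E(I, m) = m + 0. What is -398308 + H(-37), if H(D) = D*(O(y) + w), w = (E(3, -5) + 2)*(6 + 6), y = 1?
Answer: -1190965/3 ≈ -3.9699e+5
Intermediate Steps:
E(I, m) = m
O(r) = 1/(2 + r)
w = -36 (w = (-5 + 2)*(6 + 6) = -3*12 = -36)
H(D) = -107*D/3 (H(D) = D*(1/(2 + 1) - 36) = D*(1/3 - 36) = D*(-107/3) = -107*D/3)
-398308 + H(-37) = -398308 - 107/3*(-37) = -398308 + 3959/3 = -1190965/3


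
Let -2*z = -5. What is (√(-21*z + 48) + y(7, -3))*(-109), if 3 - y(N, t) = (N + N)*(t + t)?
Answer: -9483 - 327*I*√2/2 ≈ -9483.0 - 231.22*I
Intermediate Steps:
z = 5/2 (z = -½*(-5) = 5/2 ≈ 2.5000)
y(N, t) = 3 - 4*N*t (y(N, t) = 3 - (N + N)*(t + t) = 3 - 2*N*2*t = 3 - 4*N*t)
(√(-21*z + 48) + y(7, -3))*(-109) = (√(-21*5/2 + 48) + (3 - 4*7*(-3)))*(-109) = (√(-105/2 + 48) + (3 + 84))*(-109) = (√(-9/2) + 87)*(-109) = (3*I*√2/2 + 87)*(-109) = (87 + 3*I*√2/2)*(-109) = -9483 - 327*I*√2/2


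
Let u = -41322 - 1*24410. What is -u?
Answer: 65732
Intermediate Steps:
u = -65732 (u = -41322 - 24410 = -65732)
-u = -1*(-65732) = 65732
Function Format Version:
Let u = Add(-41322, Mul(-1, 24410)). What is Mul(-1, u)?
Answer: 65732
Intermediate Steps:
u = -65732 (u = Add(-41322, -24410) = -65732)
Mul(-1, u) = Mul(-1, -65732) = 65732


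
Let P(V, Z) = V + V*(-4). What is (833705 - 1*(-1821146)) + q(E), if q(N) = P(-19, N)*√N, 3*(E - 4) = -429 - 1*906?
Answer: 2654851 + 1197*I ≈ 2.6549e+6 + 1197.0*I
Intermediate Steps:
E = -441 (E = 4 + (-429 - 1*906)/3 = 4 + (-429 - 906)/3 = 4 + (⅓)*(-1335) = 4 - 445 = -441)
P(V, Z) = -3*V (P(V, Z) = V - 4*V = -3*V)
q(N) = 57*√N (q(N) = (-3*(-19))*√N = 57*√N)
(833705 - 1*(-1821146)) + q(E) = (833705 - 1*(-1821146)) + 57*√(-441) = (833705 + 1821146) + 57*(21*I) = 2654851 + 1197*I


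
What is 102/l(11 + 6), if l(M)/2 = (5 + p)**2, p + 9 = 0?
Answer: 51/16 ≈ 3.1875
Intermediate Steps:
p = -9 (p = -9 + 0 = -9)
l(M) = 32 (l(M) = 2*(5 - 9)**2 = 2*(-4)**2 = 2*16 = 32)
102/l(11 + 6) = 102/32 = 102*(1/32) = 51/16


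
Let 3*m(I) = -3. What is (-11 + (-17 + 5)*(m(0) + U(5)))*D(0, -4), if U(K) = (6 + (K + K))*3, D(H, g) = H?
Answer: 0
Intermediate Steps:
m(I) = -1 (m(I) = (1/3)*(-3) = -1)
U(K) = 18 + 6*K (U(K) = (6 + 2*K)*3 = 18 + 6*K)
(-11 + (-17 + 5)*(m(0) + U(5)))*D(0, -4) = (-11 + (-17 + 5)*(-1 + (18 + 6*5)))*0 = (-11 - 12*(-1 + (18 + 30)))*0 = (-11 - 12*(-1 + 48))*0 = (-11 - 12*47)*0 = (-11 - 564)*0 = -575*0 = 0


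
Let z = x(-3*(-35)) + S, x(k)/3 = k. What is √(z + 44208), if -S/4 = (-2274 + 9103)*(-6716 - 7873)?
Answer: 3*√44284183 ≈ 19964.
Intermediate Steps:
x(k) = 3*k
S = 398513124 (S = -4*(-2274 + 9103)*(-6716 - 7873) = -27316*(-14589) = -4*(-99628281) = 398513124)
z = 398513439 (z = 3*(-3*(-35)) + 398513124 = 3*105 + 398513124 = 315 + 398513124 = 398513439)
√(z + 44208) = √(398513439 + 44208) = √398557647 = 3*√44284183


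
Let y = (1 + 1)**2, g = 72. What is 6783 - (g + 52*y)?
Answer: 6503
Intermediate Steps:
y = 4 (y = 2**2 = 4)
6783 - (g + 52*y) = 6783 - (72 + 52*4) = 6783 - (72 + 208) = 6783 - 1*280 = 6783 - 280 = 6503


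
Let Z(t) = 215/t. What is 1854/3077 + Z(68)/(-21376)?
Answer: 158485501/263095808 ≈ 0.60239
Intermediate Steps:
1854/3077 + Z(68)/(-21376) = 1854/3077 + (215/68)/(-21376) = 1854*(1/3077) + (215*(1/68))*(-1/21376) = 1854/3077 + (215/68)*(-1/21376) = 1854/3077 - 215/1453568 = 158485501/263095808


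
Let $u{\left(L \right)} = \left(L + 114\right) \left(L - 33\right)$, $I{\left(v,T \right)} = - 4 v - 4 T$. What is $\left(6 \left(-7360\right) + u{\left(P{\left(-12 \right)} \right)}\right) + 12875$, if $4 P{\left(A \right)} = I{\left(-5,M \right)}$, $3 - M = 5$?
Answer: $-34431$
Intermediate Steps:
$M = -2$ ($M = 3 - 5 = -2$)
$I{\left(v,T \right)} = - 4 T - 4 v$
$P{\left(A \right)} = 7$ ($P{\left(A \right)} = \frac{\left(-4\right) \left(-2\right) - -20}{4} = \frac{8 + 20}{4} = \frac{1}{4} \cdot 28 = 7$)
$u{\left(L \right)} = \left(-33 + L\right) \left(114 + L\right)$ ($u{\left(L \right)} = \left(114 + L\right) \left(-33 + L\right) = \left(-33 + L\right) \left(114 + L\right)$)
$\left(6 \left(-7360\right) + u{\left(P{\left(-12 \right)} \right)}\right) + 12875 = \left(6 \left(-7360\right) + \left(-3762 + 7^{2} + 81 \cdot 7\right)\right) + 12875 = \left(-44160 + \left(-3762 + 49 + 567\right)\right) + 12875 = \left(-44160 - 3146\right) + 12875 = -47306 + 12875 = -34431$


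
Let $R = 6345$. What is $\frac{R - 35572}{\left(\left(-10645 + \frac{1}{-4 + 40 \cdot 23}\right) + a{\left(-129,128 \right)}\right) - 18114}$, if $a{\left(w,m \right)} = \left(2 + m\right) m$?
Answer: $\frac{26771932}{11101003} \approx 2.4117$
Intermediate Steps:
$a{\left(w,m \right)} = m \left(2 + m\right)$
$\frac{R - 35572}{\left(\left(-10645 + \frac{1}{-4 + 40 \cdot 23}\right) + a{\left(-129,128 \right)}\right) - 18114} = \frac{6345 - 35572}{\left(\left(-10645 + \frac{1}{-4 + 40 \cdot 23}\right) + 128 \left(2 + 128\right)\right) - 18114} = - \frac{29227}{\left(\left(-10645 + \frac{1}{-4 + 920}\right) + 128 \cdot 130\right) - 18114} = - \frac{29227}{\left(\left(-10645 + \frac{1}{916}\right) + 16640\right) - 18114} = - \frac{29227}{\left(- \frac{9750819}{916} + 16640\right) - 18114} = - \frac{29227}{\frac{5491421}{916} - 18114} = - \frac{29227}{- \frac{11101003}{916}} = \left(-29227\right) \left(- \frac{916}{11101003}\right) = \frac{26771932}{11101003}$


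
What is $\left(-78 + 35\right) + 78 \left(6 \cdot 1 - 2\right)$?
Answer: $269$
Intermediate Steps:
$\left(-78 + 35\right) + 78 \left(6 \cdot 1 - 2\right) = -43 + 78 \left(6 - 2\right) = -43 + 78 \cdot 4 = -43 + 312 = 269$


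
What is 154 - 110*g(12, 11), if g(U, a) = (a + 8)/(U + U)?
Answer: 803/12 ≈ 66.917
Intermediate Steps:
g(U, a) = (8 + a)/(2*U) (g(U, a) = (8 + a)/((2*U)) = (8 + a)*(1/(2*U)) = (8 + a)/(2*U))
154 - 110*g(12, 11) = 154 - 55*(8 + 11)/12 = 154 - 55*19/12 = 154 - 110*19/24 = 154 - 1045/12 = 803/12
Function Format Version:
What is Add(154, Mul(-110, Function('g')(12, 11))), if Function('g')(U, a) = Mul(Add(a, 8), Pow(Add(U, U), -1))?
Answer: Rational(803, 12) ≈ 66.917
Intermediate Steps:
Function('g')(U, a) = Mul(Rational(1, 2), Pow(U, -1), Add(8, a)) (Function('g')(U, a) = Mul(Add(8, a), Pow(Mul(2, U), -1)) = Mul(Add(8, a), Mul(Rational(1, 2), Pow(U, -1))) = Mul(Rational(1, 2), Pow(U, -1), Add(8, a)))
Add(154, Mul(-110, Function('g')(12, 11))) = Add(154, Mul(-110, Mul(Rational(1, 2), Pow(12, -1), Add(8, 11)))) = Add(154, Mul(-110, Mul(Rational(1, 2), Rational(1, 12), 19))) = Add(154, Mul(-110, Rational(19, 24))) = Add(154, Rational(-1045, 12)) = Rational(803, 12)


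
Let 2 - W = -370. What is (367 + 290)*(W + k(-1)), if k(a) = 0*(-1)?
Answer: 244404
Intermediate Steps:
W = 372 (W = 2 - 1*(-370) = 2 + 370 = 372)
k(a) = 0
(367 + 290)*(W + k(-1)) = (367 + 290)*(372 + 0) = 657*372 = 244404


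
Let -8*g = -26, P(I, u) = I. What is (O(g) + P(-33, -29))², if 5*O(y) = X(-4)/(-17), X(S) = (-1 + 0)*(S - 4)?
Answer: 7912969/7225 ≈ 1095.2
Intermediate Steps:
X(S) = 4 - S (X(S) = -(-4 + S) = 4 - S)
g = 13/4 (g = -⅛*(-26) = 13/4 ≈ 3.2500)
O(y) = -8/85 (O(y) = ((4 - 1*(-4))/(-17))/5 = ((4 + 4)*(-1/17))/5 = (8*(-1/17))/5 = (⅕)*(-8/17) = -8/85)
(O(g) + P(-33, -29))² = (-8/85 - 33)² = (-2813/85)² = 7912969/7225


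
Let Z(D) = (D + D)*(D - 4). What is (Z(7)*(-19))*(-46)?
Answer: 36708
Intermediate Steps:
Z(D) = 2*D*(-4 + D) (Z(D) = (2*D)*(-4 + D) = 2*D*(-4 + D))
(Z(7)*(-19))*(-46) = ((2*7*(-4 + 7))*(-19))*(-46) = ((2*7*3)*(-19))*(-46) = (42*(-19))*(-46) = -798*(-46) = 36708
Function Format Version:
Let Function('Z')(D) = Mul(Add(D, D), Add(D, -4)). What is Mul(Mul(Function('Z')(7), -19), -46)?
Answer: 36708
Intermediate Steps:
Function('Z')(D) = Mul(2, D, Add(-4, D)) (Function('Z')(D) = Mul(Mul(2, D), Add(-4, D)) = Mul(2, D, Add(-4, D)))
Mul(Mul(Function('Z')(7), -19), -46) = Mul(Mul(Mul(2, 7, Add(-4, 7)), -19), -46) = Mul(Mul(Mul(2, 7, 3), -19), -46) = Mul(Mul(42, -19), -46) = Mul(-798, -46) = 36708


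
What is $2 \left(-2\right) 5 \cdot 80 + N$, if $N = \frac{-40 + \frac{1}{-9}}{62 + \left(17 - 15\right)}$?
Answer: $- \frac{921961}{576} \approx -1600.6$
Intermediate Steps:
$N = - \frac{361}{576}$ ($N = \frac{-40 - \frac{1}{9}}{62 + 2} = - \frac{361}{9 \cdot 64} = \left(- \frac{361}{9}\right) \frac{1}{64} = - \frac{361}{576} \approx -0.62674$)
$2 \left(-2\right) 5 \cdot 80 + N = 2 \left(-2\right) 5 \cdot 80 - \frac{361}{576} = \left(-4\right) 5 \cdot 80 - \frac{361}{576} = \left(-20\right) 80 - \frac{361}{576} = -1600 - \frac{361}{576} = - \frac{921961}{576}$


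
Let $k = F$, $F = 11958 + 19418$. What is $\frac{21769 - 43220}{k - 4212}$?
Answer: $- \frac{21451}{27164} \approx -0.78969$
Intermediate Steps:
$F = 31376$
$k = 31376$
$\frac{21769 - 43220}{k - 4212} = \frac{21769 - 43220}{31376 - 4212} = - \frac{21451}{27164}$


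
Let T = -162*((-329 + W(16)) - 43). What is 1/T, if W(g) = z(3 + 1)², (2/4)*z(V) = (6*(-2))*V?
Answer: -1/1432728 ≈ -6.9797e-7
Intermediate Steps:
z(V) = -24*V (z(V) = 2*((6*(-2))*V) = 2*(-12*V) = -24*V)
W(g) = 9216 (W(g) = (-24*(3 + 1))² = (-24*4)² = (-96)² = 9216)
T = -1432728 (T = -162*((-329 + 9216) - 43) = -162*(8887 - 43) = -162*8844 = -1432728)
1/T = 1/(-1432728) = -1/1432728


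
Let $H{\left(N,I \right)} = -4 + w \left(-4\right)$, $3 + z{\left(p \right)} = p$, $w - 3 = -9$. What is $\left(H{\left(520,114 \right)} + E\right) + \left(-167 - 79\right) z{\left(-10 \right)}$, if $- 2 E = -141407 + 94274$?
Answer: $\frac{53569}{2} \approx 26785.0$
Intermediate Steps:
$w = -6$ ($w = 3 - 9 = -6$)
$z{\left(p \right)} = -3 + p$
$H{\left(N,I \right)} = 20$ ($H{\left(N,I \right)} = -4 - -24 = -4 + 24 = 20$)
$E = \frac{47133}{2}$ ($E = - \frac{-141407 + 94274}{2} = \left(- \frac{1}{2}\right) \left(-47133\right) = \frac{47133}{2} \approx 23567.0$)
$\left(H{\left(520,114 \right)} + E\right) + \left(-167 - 79\right) z{\left(-10 \right)} = \left(20 + \frac{47133}{2}\right) + \left(-167 - 79\right) \left(-3 - 10\right) = \frac{47173}{2} - -3198 = \frac{47173}{2} + 3198 = \frac{53569}{2}$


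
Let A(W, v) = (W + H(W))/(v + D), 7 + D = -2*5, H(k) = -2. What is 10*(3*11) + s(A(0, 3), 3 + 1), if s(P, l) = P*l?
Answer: 2314/7 ≈ 330.57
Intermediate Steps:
D = -17 (D = -7 - 2*5 = -7 - 10 = -17)
A(W, v) = (-2 + W)/(-17 + v) (A(W, v) = (W - 2)/(v - 17) = (-2 + W)/(-17 + v))
10*(3*11) + s(A(0, 3), 3 + 1) = 10*(3*11) + ((-2 + 0)/(-17 + 3))*(3 + 1) = 10*33 + (-2/(-14))*4 = 330 - 1/14*(-2)*4 = 330 + (⅐)*4 = 330 + 4/7 = 2314/7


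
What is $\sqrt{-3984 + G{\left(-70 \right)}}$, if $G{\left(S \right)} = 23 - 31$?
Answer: $2 i \sqrt{998} \approx 63.182 i$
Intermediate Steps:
$G{\left(S \right)} = -8$ ($G{\left(S \right)} = 23 - 31 = -8$)
$\sqrt{-3984 + G{\left(-70 \right)}} = \sqrt{-3984 - 8} = \sqrt{-3992} = 2 i \sqrt{998}$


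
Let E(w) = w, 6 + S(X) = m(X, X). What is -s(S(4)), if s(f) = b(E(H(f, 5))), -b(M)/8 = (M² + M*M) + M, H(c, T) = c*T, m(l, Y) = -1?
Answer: 19320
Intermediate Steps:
S(X) = -7 (S(X) = -6 - 1 = -7)
H(c, T) = T*c
b(M) = -16*M² - 8*M (b(M) = -8*((M² + M*M) + M) = -8*((M² + M²) + M) = -8*(2*M² + M) = -8*(M + 2*M²) = -16*M² - 8*M)
s(f) = -40*f*(1 + 10*f) (s(f) = -8*5*f*(1 + 2*(5*f)) = -8*5*f*(1 + 10*f) = -40*f*(1 + 10*f))
-s(S(4)) = -(-40)*(-7)*(1 + 10*(-7)) = -(-40)*(-7)*(1 - 70) = -(-40)*(-7)*(-69) = -1*(-19320) = 19320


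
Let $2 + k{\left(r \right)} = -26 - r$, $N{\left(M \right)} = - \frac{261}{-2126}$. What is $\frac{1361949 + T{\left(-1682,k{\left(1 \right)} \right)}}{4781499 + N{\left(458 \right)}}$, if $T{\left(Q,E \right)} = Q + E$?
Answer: $\frac{170109764}{597968655} \approx 0.28448$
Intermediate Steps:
$N{\left(M \right)} = \frac{261}{2126}$ ($N{\left(M \right)} = \left(-261\right) \left(- \frac{1}{2126}\right) = \frac{261}{2126}$)
$k{\left(r \right)} = -28 - r$ ($k{\left(r \right)} = -2 - \left(26 + r\right) = -28 - r$)
$T{\left(Q,E \right)} = E + Q$
$\frac{1361949 + T{\left(-1682,k{\left(1 \right)} \right)}}{4781499 + N{\left(458 \right)}} = \frac{1361949 - 1711}{4781499 + \frac{261}{2126}} = \frac{1361949 - 1711}{\frac{10165467135}{2126}} = \left(1361949 - 1711\right) \frac{2126}{10165467135} = 1360238 \cdot \frac{2126}{10165467135} = \frac{170109764}{597968655}$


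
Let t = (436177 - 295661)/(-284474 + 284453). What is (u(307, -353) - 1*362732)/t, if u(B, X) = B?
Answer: 7610925/140516 ≈ 54.164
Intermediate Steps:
t = -140516/21 (t = 140516/(-21) = 140516*(-1/21) = -140516/21 ≈ -6691.2)
(u(307, -353) - 1*362732)/t = (307 - 1*362732)/(-140516/21) = (307 - 362732)*(-21/140516) = -362425*(-21/140516) = 7610925/140516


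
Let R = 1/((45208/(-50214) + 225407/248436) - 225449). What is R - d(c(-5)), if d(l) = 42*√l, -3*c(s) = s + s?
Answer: -2079160884/468744727588181 - 14*√30 ≈ -76.681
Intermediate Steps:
c(s) = -2*s/3 (c(s) = -(s + s)/3 = -2*s/3)
R = -2079160884/468744727588181 (R = 1/((45208*(-1/50214) + 225407*(1/248436)) - 225449) = 1/((-22604/25107 + 225407/248436) - 225449) = 1/(14548735/2079160884 - 225449) = 1/(-468744727588181/2079160884) = -2079160884/468744727588181 ≈ -4.4356e-6)
R - d(c(-5)) = -2079160884/468744727588181 - 42*√(-⅔*(-5)) = -2079160884/468744727588181 - 42*√(10/3) = -2079160884/468744727588181 - 42*√30/3 = -2079160884/468744727588181 - 14*√30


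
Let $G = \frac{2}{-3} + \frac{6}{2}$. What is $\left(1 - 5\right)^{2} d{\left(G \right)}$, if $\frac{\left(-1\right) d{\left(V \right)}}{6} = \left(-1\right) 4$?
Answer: $384$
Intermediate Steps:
$G = \frac{7}{3}$ ($G = 2 \left(- \frac{1}{3}\right) + 6 \cdot \frac{1}{2} = - \frac{2}{3} + 3 = \frac{7}{3} \approx 2.3333$)
$d{\left(V \right)} = 24$ ($d{\left(V \right)} = - 6 \left(\left(-1\right) 4\right) = \left(-6\right) \left(-4\right) = 24$)
$\left(1 - 5\right)^{2} d{\left(G \right)} = \left(1 - 5\right)^{2} \cdot 24 = \left(-4\right)^{2} \cdot 24 = 16 \cdot 24 = 384$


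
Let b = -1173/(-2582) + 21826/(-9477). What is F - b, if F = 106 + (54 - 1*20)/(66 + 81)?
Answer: 129589169747/1199011086 ≈ 108.08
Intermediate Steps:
b = -45238211/24469614 (b = -1173*(-1/2582) + 21826*(-1/9477) = 1173/2582 - 21826/9477 = -45238211/24469614 ≈ -1.8488)
F = 15616/147 (F = 106 + (54 - 20)/147 = 106 + 34*(1/147) = 106 + 34/147 = 15616/147 ≈ 106.23)
F - b = 15616/147 - 1*(-45238211/24469614) = 15616/147 + 45238211/24469614 = 129589169747/1199011086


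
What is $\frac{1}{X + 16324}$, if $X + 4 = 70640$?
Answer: $\frac{1}{86960} \approx 1.15 \cdot 10^{-5}$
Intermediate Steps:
$X = 70636$ ($X = -4 + 70640 = 70636$)
$\frac{1}{X + 16324} = \frac{1}{70636 + 16324} = \frac{1}{86960}$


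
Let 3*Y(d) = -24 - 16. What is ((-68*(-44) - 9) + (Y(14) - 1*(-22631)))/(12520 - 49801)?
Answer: -76802/111843 ≈ -0.68670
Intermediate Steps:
Y(d) = -40/3 (Y(d) = (-24 - 16)/3 = (1/3)*(-40) = -40/3)
((-68*(-44) - 9) + (Y(14) - 1*(-22631)))/(12520 - 49801) = ((-68*(-44) - 9) + (-40/3 - 1*(-22631)))/(12520 - 49801) = ((2992 - 9) + (-40/3 + 22631))/(-37281) = (2983 + 67853/3)*(-1/37281) = (76802/3)*(-1/37281) = -76802/111843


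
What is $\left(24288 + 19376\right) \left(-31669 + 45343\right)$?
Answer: $597061536$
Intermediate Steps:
$\left(24288 + 19376\right) \left(-31669 + 45343\right) = 43664 \cdot 13674 = 597061536$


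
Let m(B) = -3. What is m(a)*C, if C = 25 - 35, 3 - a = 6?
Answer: 30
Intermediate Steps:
a = -3 (a = 3 - 1*6 = 3 - 6 = -3)
C = -10
m(a)*C = -3*(-10) = 30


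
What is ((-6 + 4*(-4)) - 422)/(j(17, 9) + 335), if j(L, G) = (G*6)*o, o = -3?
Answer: -444/173 ≈ -2.5665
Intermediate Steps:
j(L, G) = -18*G (j(L, G) = (G*6)*(-3) = (6*G)*(-3) = -18*G)
((-6 + 4*(-4)) - 422)/(j(17, 9) + 335) = ((-6 + 4*(-4)) - 422)/(-18*9 + 335) = ((-6 - 16) - 422)/(-162 + 335) = (-22 - 422)/173 = -444*1/173 = -444/173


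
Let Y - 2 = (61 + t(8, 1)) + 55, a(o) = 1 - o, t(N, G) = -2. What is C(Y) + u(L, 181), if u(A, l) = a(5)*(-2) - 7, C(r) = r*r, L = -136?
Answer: 13457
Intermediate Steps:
Y = 116 (Y = 2 + ((61 - 2) + 55) = 2 + (59 + 55) = 2 + 114 = 116)
C(r) = r**2
u(A, l) = 1 (u(A, l) = (1 - 1*5)*(-2) - 7 = (1 - 5)*(-2) - 7 = -4*(-2) - 7 = 8 - 7 = 1)
C(Y) + u(L, 181) = 116**2 + 1 = 13456 + 1 = 13457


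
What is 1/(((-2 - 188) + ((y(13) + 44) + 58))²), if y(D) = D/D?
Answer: 1/7569 ≈ 0.00013212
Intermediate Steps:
y(D) = 1
1/(((-2 - 188) + ((y(13) + 44) + 58))²) = 1/(((-2 - 188) + ((1 + 44) + 58))²) = 1/((-190 + (45 + 58))²) = 1/((-190 + 103)²) = 1/((-87)²) = 1/7569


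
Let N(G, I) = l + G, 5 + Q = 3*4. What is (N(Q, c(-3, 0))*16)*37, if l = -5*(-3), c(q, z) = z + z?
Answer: 13024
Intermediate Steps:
Q = 7 (Q = -5 + 3*4 = -5 + 12 = 7)
c(q, z) = 2*z
l = 15
N(G, I) = 15 + G
(N(Q, c(-3, 0))*16)*37 = ((15 + 7)*16)*37 = (22*16)*37 = 352*37 = 13024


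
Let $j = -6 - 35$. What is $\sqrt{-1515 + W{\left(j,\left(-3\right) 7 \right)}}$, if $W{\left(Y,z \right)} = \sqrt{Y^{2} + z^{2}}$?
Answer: $\sqrt{-1515 + \sqrt{2122}} \approx 38.327 i$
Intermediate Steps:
$j = -41$ ($j = -6 - 35 = -41$)
$\sqrt{-1515 + W{\left(j,\left(-3\right) 7 \right)}} = \sqrt{-1515 + \sqrt{\left(-41\right)^{2} + \left(\left(-3\right) 7\right)^{2}}} = \sqrt{-1515 + \sqrt{1681 + \left(-21\right)^{2}}} = \sqrt{-1515 + \sqrt{1681 + 441}} = \sqrt{-1515 + \sqrt{2122}}$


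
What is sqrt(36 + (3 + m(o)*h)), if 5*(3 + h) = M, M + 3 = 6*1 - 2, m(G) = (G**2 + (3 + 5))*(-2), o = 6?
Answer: sqrt(7135)/5 ≈ 16.894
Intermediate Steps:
m(G) = -16 - 2*G**2 (m(G) = (G**2 + 8)*(-2) = (8 + G**2)*(-2) = -16 - 2*G**2)
M = 1 (M = -3 + (6*1 - 2) = -3 + (6 - 2) = -3 + 4 = 1)
h = -14/5 (h = -3 + (1/5)*1 = -3 + 1/5 = -14/5 ≈ -2.8000)
sqrt(36 + (3 + m(o)*h)) = sqrt(36 + (3 + (-16 - 2*6**2)*(-14/5))) = sqrt(36 + (3 + (-16 - 2*36)*(-14/5))) = sqrt(36 + (3 + (-16 - 72)*(-14/5))) = sqrt(36 + (3 - 88*(-14/5))) = sqrt(36 + (3 + 1232/5)) = sqrt(36 + 1247/5) = sqrt(1427/5) = sqrt(7135)/5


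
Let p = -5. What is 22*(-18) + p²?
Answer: -371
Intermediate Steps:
22*(-18) + p² = 22*(-18) + (-5)² = -396 + 25 = -371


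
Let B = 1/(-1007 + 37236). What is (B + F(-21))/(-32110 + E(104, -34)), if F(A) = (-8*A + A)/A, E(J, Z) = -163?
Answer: 253602/1169218517 ≈ 0.00021690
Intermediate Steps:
B = 1/36229 ≈ 2.7602e-5
F(A) = -7 (F(A) = (-7*A)/A = -7)
(B + F(-21))/(-32110 + E(104, -34)) = (1/36229 - 7)/(-32110 - 163) = -253602/36229/(-32273) = -253602/36229*(-1/32273) = 253602/1169218517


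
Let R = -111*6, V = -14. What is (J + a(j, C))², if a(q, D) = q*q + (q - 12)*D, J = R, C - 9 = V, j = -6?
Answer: 291600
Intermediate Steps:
C = -5 (C = 9 - 14 = -5)
R = -666
J = -666
a(q, D) = q² + D*(-12 + q) (a(q, D) = q² + (-12 + q)*D = q² + D*(-12 + q))
(J + a(j, C))² = (-666 + ((-6)² - 12*(-5) - 5*(-6)))² = (-666 + (36 + 60 + 30))² = (-666 + 126)² = (-540)² = 291600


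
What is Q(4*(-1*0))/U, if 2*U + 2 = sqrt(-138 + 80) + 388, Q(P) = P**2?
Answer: 0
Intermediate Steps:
U = 193 + I*sqrt(58)/2 (U = -1 + (sqrt(-138 + 80) + 388)/2 = -1 + (sqrt(-58) + 388)/2 = -1 + (I*sqrt(58) + 388)/2 = -1 + (388 + I*sqrt(58))/2 = -1 + (194 + I*sqrt(58)/2) = 193 + I*sqrt(58)/2 ≈ 193.0 + 3.8079*I)
Q(4*(-1*0))/U = (4*(-1*0))**2/(193 + I*sqrt(58)/2) = (4*0)**2/(193 + I*sqrt(58)/2) = 0**2/(193 + I*sqrt(58)/2) = 0/(193 + I*sqrt(58)/2) = 0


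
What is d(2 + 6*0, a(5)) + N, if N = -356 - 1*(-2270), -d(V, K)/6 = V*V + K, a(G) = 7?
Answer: 1848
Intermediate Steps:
d(V, K) = -6*K - 6*V² (d(V, K) = -6*(V*V + K) = -6*(V² + K) = -6*(K + V²) = -6*K - 6*V²)
N = 1914 (N = -356 + 2270 = 1914)
d(2 + 6*0, a(5)) + N = (-6*7 - 6*(2 + 6*0)²) + 1914 = (-42 - 6*(2 + 0)²) + 1914 = (-42 - 6*2²) + 1914 = (-42 - 6*4) + 1914 = (-42 - 24) + 1914 = -66 + 1914 = 1848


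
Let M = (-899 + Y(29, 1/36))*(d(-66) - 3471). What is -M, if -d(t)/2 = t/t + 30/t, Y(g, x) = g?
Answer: -33227910/11 ≈ -3.0207e+6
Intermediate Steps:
d(t) = -2 - 60/t (d(t) = -2*(t/t + 30/t) = -2*(1 + 30/t) = -2 - 60/t)
M = 33227910/11 (M = (-899 + 29)*((-2 - 60/(-66)) - 3471) = -870*((-2 - 60*(-1/66)) - 3471) = -870*((-2 + 10/11) - 3471) = -870*(-12/11 - 3471) = -870*(-38193/11) = 33227910/11 ≈ 3.0207e+6)
-M = -1*33227910/11 = -33227910/11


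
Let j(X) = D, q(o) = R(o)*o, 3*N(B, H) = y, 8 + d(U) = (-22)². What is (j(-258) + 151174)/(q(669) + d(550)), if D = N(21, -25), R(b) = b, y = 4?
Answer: 453526/1344111 ≈ 0.33742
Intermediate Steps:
d(U) = 476 (d(U) = -8 + (-22)² = -8 + 484 = 476)
N(B, H) = 4/3 (N(B, H) = (⅓)*4 = 4/3)
D = 4/3 ≈ 1.3333
q(o) = o² (q(o) = o*o = o²)
j(X) = 4/3
(j(-258) + 151174)/(q(669) + d(550)) = (4/3 + 151174)/(669² + 476) = 453526/(3*(447561 + 476)) = (453526/3)/448037 = (453526/3)*(1/448037) = 453526/1344111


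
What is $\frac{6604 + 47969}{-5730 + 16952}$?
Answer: $\frac{54573}{11222} \approx 4.863$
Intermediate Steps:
$\frac{6604 + 47969}{-5730 + 16952} = \frac{54573}{11222}$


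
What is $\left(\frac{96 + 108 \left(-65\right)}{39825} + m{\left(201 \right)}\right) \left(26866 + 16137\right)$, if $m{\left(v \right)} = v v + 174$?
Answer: $\frac{23162741023451}{13275} \approx 1.7448 \cdot 10^{9}$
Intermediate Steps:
$m{\left(v \right)} = 174 + v^{2}$ ($m{\left(v \right)} = v^{2} + 174 = 174 + v^{2}$)
$\left(\frac{96 + 108 \left(-65\right)}{39825} + m{\left(201 \right)}\right) \left(26866 + 16137\right) = \left(\frac{96 + 108 \left(-65\right)}{39825} + \left(174 + 201^{2}\right)\right) \left(26866 + 16137\right) = \left(\left(96 - 7020\right) \frac{1}{39825} + \left(174 + 40401\right)\right) 43003 = \left(\left(-6924\right) \frac{1}{39825} + 40575\right) 43003 = \left(- \frac{2308}{13275} + 40575\right) 43003 = \frac{538630817}{13275} \cdot 43003 = \frac{23162741023451}{13275}$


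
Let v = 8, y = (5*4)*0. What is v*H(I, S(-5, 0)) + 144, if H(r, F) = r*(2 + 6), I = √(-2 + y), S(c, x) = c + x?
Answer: 144 + 64*I*√2 ≈ 144.0 + 90.51*I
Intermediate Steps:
y = 0 (y = 20*0 = 0)
I = I*√2 (I = √(-2 + 0) = √(-2) = I*√2 ≈ 1.4142*I)
H(r, F) = 8*r (H(r, F) = r*8 = 8*r)
v*H(I, S(-5, 0)) + 144 = 8*(8*(I*√2)) + 144 = 8*(8*I*√2) + 144 = 64*I*√2 + 144 = 144 + 64*I*√2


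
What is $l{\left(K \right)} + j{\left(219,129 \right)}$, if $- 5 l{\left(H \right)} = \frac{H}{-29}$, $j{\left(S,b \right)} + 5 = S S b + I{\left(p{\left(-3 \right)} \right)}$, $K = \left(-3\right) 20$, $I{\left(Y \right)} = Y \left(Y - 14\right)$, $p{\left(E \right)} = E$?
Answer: $\frac{179423423}{29} \approx 6.187 \cdot 10^{6}$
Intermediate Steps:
$I{\left(Y \right)} = Y \left(-14 + Y\right)$
$K = -60$
$j{\left(S,b \right)} = 46 + b S^{2}$ ($j{\left(S,b \right)} = -5 + \left(S S b - 3 \left(-14 - 3\right)\right) = -5 + \left(S^{2} b - -51\right) = -5 + \left(b S^{2} + 51\right) = -5 + \left(51 + b S^{2}\right) = 46 + b S^{2}$)
$l{\left(H \right)} = \frac{H}{145}$ ($l{\left(H \right)} = - \frac{H \frac{1}{-29}}{5} = - \frac{H \left(- \frac{1}{29}\right)}{5} = - \frac{\left(- \frac{1}{29}\right) H}{5} = \frac{H}{145}$)
$l{\left(K \right)} + j{\left(219,129 \right)} = \frac{1}{145} \left(-60\right) + \left(46 + 129 \cdot 219^{2}\right) = - \frac{12}{29} + \left(46 + 129 \cdot 47961\right) = - \frac{12}{29} + \left(46 + 6186969\right) = - \frac{12}{29} + 6187015 = \frac{179423423}{29}$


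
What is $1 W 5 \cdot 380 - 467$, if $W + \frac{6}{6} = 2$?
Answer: $1433$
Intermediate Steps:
$W = 1$ ($W = -1 + 2 = 1$)
$1 W 5 \cdot 380 - 467 = 1 \cdot 1 \cdot 5 \cdot 380 - 467 = 1 \cdot 5 \cdot 380 - 467 = 5 \cdot 380 - 467 = 1900 - 467 = 1433$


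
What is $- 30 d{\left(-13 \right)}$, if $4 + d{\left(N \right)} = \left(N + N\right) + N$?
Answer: $1290$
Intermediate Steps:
$d{\left(N \right)} = -4 + 3 N$ ($d{\left(N \right)} = -4 + \left(\left(N + N\right) + N\right) = -4 + \left(2 N + N\right) = -4 + 3 N$)
$- 30 d{\left(-13 \right)} = - 30 \left(-4 + 3 \left(-13\right)\right) = - 30 \left(-4 - 39\right) = \left(-30\right) \left(-43\right) = 1290$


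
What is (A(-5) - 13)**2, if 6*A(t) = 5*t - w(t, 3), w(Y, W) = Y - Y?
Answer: 10609/36 ≈ 294.69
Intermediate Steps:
w(Y, W) = 0
A(t) = 5*t/6 (A(t) = (5*t - 1*0)/6 = (5*t + 0)/6 = (5*t)/6 = 5*t/6)
(A(-5) - 13)**2 = ((5/6)*(-5) - 13)**2 = (-25/6 - 13)**2 = (-103/6)**2 = 10609/36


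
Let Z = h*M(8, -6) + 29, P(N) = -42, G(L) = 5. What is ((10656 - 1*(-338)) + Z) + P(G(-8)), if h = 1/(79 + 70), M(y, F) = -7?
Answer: 1636162/149 ≈ 10981.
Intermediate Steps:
h = 1/149 ≈ 0.0067114
Z = 4314/149 (Z = (1/149)*(-7) + 29 = -7/149 + 29 = 4314/149 ≈ 28.953)
((10656 - 1*(-338)) + Z) + P(G(-8)) = ((10656 - 1*(-338)) + 4314/149) - 42 = ((10656 + 338) + 4314/149) - 42 = (10994 + 4314/149) - 42 = 1642420/149 - 42 = 1636162/149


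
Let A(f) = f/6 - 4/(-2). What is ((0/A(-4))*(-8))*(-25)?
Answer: 0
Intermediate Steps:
A(f) = 2 + f/6 (A(f) = f*(⅙) - 4*(-½) = f/6 + 2 = 2 + f/6)
((0/A(-4))*(-8))*(-25) = ((0/(2 + (⅙)*(-4)))*(-8))*(-25) = ((0/(2 - ⅔))*(-8))*(-25) = ((0/(4/3))*(-8))*(-25) = ((0*(¾))*(-8))*(-25) = (0*(-8))*(-25) = 0*(-25) = 0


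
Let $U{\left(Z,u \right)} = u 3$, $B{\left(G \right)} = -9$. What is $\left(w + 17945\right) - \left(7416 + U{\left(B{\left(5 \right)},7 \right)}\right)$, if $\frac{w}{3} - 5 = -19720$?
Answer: $-48637$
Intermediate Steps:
$w = -59145$ ($w = 15 + 3 \left(-19720\right) = 15 - 59160 = -59145$)
$U{\left(Z,u \right)} = 3 u$
$\left(w + 17945\right) - \left(7416 + U{\left(B{\left(5 \right)},7 \right)}\right) = \left(-59145 + 17945\right) - \left(7416 + 3 \cdot 7\right) = -41200 - 7437 = -48637$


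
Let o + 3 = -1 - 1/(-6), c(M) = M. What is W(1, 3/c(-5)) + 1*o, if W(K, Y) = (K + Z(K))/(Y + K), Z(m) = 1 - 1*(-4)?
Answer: 67/6 ≈ 11.167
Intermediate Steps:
Z(m) = 5 (Z(m) = 1 + 4 = 5)
o = -23/6 (o = -3 + (-1 - 1/(-6)) = -3 + (-1 - 1*(-1/6)) = -3 + (-1 + 1/6) = -3 - 5/6 = -23/6 ≈ -3.8333)
W(K, Y) = (5 + K)/(K + Y) (W(K, Y) = (K + 5)/(Y + K) = (5 + K)/(K + Y))
W(1, 3/c(-5)) + 1*o = (5 + 1)/(1 + 3/(-5)) + 1*(-23/6) = 6/(1 + 3*(-1/5)) - 23/6 = 6/(1 - 3/5) - 23/6 = 6/(2/5) - 23/6 = (5/2)*6 - 23/6 = 15 - 23/6 = 67/6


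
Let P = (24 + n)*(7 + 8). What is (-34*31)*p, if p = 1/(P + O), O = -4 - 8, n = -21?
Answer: -1054/33 ≈ -31.939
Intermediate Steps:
P = 45 (P = (24 - 21)*(7 + 8) = 3*15 = 45)
O = -12
p = 1/33 (p = 1/(45 - 12) = 1/33 ≈ 0.030303)
(-34*31)*p = -34*31*(1/33) = -1054*1/33 = -1054/33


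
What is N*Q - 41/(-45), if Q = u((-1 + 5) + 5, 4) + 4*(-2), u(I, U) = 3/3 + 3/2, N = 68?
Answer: -16789/45 ≈ -373.09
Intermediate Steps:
u(I, U) = 5/2 (u(I, U) = 3*(⅓) + 3*(½) = 1 + 3/2 = 5/2)
Q = -11/2 (Q = 5/2 + 4*(-2) = 5/2 - 8 = -11/2 ≈ -5.5000)
N*Q - 41/(-45) = 68*(-11/2) - 41/(-45) = -374 - 41*(-1/45) = -374 + 41/45 = -16789/45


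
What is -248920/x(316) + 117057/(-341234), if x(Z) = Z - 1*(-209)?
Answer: -2428612063/5118510 ≈ -474.48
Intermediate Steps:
x(Z) = 209 + Z (x(Z) = Z + 209 = 209 + Z)
-248920/x(316) + 117057/(-341234) = -248920/(209 + 316) + 117057/(-341234) = -248920/525 + 117057*(-1/341234) = -248920*1/525 - 117057/341234 = -7112/15 - 117057/341234 = -2428612063/5118510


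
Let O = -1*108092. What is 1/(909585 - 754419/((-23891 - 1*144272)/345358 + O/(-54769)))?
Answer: 2163101353/869849988479079 ≈ 2.4868e-6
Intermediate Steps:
O = -108092
1/(909585 - 754419/((-23891 - 1*144272)/345358 + O/(-54769))) = 1/(909585 - 754419/((-23891 - 1*144272)/345358 - 108092/(-54769))) = 1/(909585 - 754419/((-23891 - 144272)*(1/345358) - 108092*(-1/54769))) = 1/(909585 - 754419/(-168163*1/345358 + 108092/54769)) = 1/(909585 - 754419/(-168163/345358 + 108092/54769)) = 1/(909585 - 754419/2163101353/1454993254) = 1/(909585 - 754419*1454993254/2163101353) = 1/(909585 - 1097674555689426/2163101353) = 1/(869849988479079/2163101353) = 2163101353/869849988479079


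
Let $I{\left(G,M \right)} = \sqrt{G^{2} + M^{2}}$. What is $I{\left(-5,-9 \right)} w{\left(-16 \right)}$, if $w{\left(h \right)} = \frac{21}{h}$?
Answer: $- \frac{21 \sqrt{106}}{16} \approx -13.513$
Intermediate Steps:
$I{\left(-5,-9 \right)} w{\left(-16 \right)} = \sqrt{\left(-5\right)^{2} + \left(-9\right)^{2}} \frac{21}{-16} = \sqrt{25 + 81} \cdot 21 \left(- \frac{1}{16}\right) = \sqrt{106} \left(- \frac{21}{16}\right) = - \frac{21 \sqrt{106}}{16}$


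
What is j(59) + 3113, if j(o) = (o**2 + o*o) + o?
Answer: 10134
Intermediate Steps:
j(o) = o + 2*o**2 (j(o) = (o**2 + o**2) + o = 2*o**2 + o = o + 2*o**2)
j(59) + 3113 = 59*(1 + 2*59) + 3113 = 59*(1 + 118) + 3113 = 59*119 + 3113 = 7021 + 3113 = 10134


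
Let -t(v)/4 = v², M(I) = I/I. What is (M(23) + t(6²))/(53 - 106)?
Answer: 5183/53 ≈ 97.792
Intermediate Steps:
M(I) = 1
t(v) = -4*v²
(M(23) + t(6²))/(53 - 106) = (1 - 4*(6²)²)/(53 - 106) = (1 - 4*36²)/(-53) = (1 - 4*1296)*(-1/53) = (1 - 5184)*(-1/53) = -5183*(-1/53) = 5183/53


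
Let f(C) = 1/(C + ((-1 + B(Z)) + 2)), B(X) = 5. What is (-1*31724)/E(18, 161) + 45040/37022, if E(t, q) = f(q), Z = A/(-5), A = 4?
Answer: -98069552468/18511 ≈ -5.2979e+6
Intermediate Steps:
Z = -⅘ (Z = 4/(-5) = 4*(-⅕) = -⅘ ≈ -0.80000)
f(C) = 1/(6 + C) (f(C) = 1/(C + ((-1 + 5) + 2)) = 1/(C + (4 + 2)) = 1/(C + 6) = 1/(6 + C))
E(t, q) = 1/(6 + q)
(-1*31724)/E(18, 161) + 45040/37022 = (-1*31724)/(1/(6 + 161)) + 45040/37022 = -31724/(1/167) + 45040*(1/37022) = -31724/1/167 + 22520/18511 = -31724*167 + 22520/18511 = -5297908 + 22520/18511 = -98069552468/18511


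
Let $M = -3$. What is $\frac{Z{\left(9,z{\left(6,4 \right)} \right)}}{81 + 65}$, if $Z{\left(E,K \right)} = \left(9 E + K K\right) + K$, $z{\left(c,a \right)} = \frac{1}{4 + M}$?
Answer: $\frac{83}{146} \approx 0.56849$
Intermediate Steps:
$z{\left(c,a \right)} = 1$ ($z{\left(c,a \right)} = \frac{1}{4 - 3} = 1^{-1} = 1$)
$Z{\left(E,K \right)} = K + K^{2} + 9 E$ ($Z{\left(E,K \right)} = \left(9 E + K^{2}\right) + K = \left(K^{2} + 9 E\right) + K = K + K^{2} + 9 E$)
$\frac{Z{\left(9,z{\left(6,4 \right)} \right)}}{81 + 65} = \frac{1 + 1^{2} + 9 \cdot 9}{81 + 65} = \frac{1 + 1 + 81}{146} = 83 \cdot \frac{1}{146} = \frac{83}{146}$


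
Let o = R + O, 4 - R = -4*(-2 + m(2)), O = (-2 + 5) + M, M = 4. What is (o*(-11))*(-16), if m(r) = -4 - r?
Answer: -3696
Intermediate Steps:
O = 7 (O = (-2 + 5) + 4 = 3 + 4 = 7)
R = -28 (R = 4 - (-4)*(-2 + (-4 - 1*2)) = 4 - (-4)*(-2 + (-4 - 2)) = 4 - (-4)*(-2 - 6) = 4 - (-4)*(-8) = 4 - 1*32 = 4 - 32 = -28)
o = -21 (o = -28 + 7 = -21)
(o*(-11))*(-16) = -21*(-11)*(-16) = 231*(-16) = -3696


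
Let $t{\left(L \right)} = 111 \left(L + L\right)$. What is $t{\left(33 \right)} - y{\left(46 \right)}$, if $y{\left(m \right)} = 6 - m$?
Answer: $7366$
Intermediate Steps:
$t{\left(L \right)} = 222 L$ ($t{\left(L \right)} = 111 \cdot 2 L = 222 L$)
$t{\left(33 \right)} - y{\left(46 \right)} = 222 \cdot 33 - \left(6 - 46\right) = 7326 - \left(6 - 46\right) = 7326 - -40 = 7326 + 40 = 7366$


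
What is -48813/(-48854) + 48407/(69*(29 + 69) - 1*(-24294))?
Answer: 1940406053/758604912 ≈ 2.5579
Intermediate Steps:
-48813/(-48854) + 48407/(69*(29 + 69) - 1*(-24294)) = -48813*(-1/48854) + 48407/(69*98 + 24294) = 48813/48854 + 48407/(6762 + 24294) = 48813/48854 + 48407/31056 = 1940406053/758604912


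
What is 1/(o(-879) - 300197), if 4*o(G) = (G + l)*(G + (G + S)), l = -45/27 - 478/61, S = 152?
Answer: 183/10346243 ≈ 1.7688e-5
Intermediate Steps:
l = -1739/183 (l = -45*1/27 - 478*1/61 = -5/3 - 478/61 = -1739/183 ≈ -9.5027)
o(G) = (152 + 2*G)*(-1739/183 + G)/4 (o(G) = ((G - 1739/183)*(G + (G + 152)))/4 = ((-1739/183 + G)*(G + (152 + G)))/4 = ((-1739/183 + G)*(152 + 2*G))/4 = ((152 + 2*G)*(-1739/183 + G))/4 = (152 + 2*G)*(-1739/183 + G)/4)
1/(o(-879) - 300197) = 1/((-66082/183 + (½)*(-879)² + (12169/366)*(-879)) - 300197) = 1/((-66082/183 + (½)*772641 - 3565517/122) - 300197) = 1/((-66082/183 + 772641/2 - 3565517/122) - 300197) = 1/(65282294/183 - 300197) = 1/(10346243/183) = 183/10346243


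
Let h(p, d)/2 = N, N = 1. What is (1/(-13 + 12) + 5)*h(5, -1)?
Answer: 8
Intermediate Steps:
h(p, d) = 2 (h(p, d) = 2*1 = 2)
(1/(-13 + 12) + 5)*h(5, -1) = (1/(-13 + 12) + 5)*2 = (1/(-1) + 5)*2 = (-1 + 5)*2 = 4*2 = 8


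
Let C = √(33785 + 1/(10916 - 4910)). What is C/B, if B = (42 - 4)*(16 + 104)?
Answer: √1218693742266/27387360 ≈ 0.040309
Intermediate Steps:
B = 4560 (B = 38*120 = 4560)
C = √1218693742266/6006 (C = √(33785 + 1/6006) = √(202912711/6006) = √1218693742266/6006 ≈ 183.81)
C/B = (√1218693742266/6006)/4560 = (√1218693742266/6006)*(1/4560) = √1218693742266/27387360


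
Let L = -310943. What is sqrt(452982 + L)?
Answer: sqrt(142039) ≈ 376.88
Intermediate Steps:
sqrt(452982 + L) = sqrt(452982 - 310943) = sqrt(142039)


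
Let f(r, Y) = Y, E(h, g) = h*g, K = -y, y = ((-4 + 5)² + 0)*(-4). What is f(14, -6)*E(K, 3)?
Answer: -72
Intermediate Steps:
y = -4 (y = (1² + 0)*(-4) = (1 + 0)*(-4) = 1*(-4) = -4)
K = 4 (K = -1*(-4) = 4)
E(h, g) = g*h
f(14, -6)*E(K, 3) = -18*4 = -6*12 = -72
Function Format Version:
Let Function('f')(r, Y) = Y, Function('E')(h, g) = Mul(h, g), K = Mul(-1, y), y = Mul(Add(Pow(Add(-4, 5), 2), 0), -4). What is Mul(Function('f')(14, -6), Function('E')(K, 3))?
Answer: -72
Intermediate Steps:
y = -4 (y = Mul(Add(Pow(1, 2), 0), -4) = Mul(Add(1, 0), -4) = Mul(1, -4) = -4)
K = 4 (K = Mul(-1, -4) = 4)
Function('E')(h, g) = Mul(g, h)
Mul(Function('f')(14, -6), Function('E')(K, 3)) = Mul(-6, Mul(3, 4)) = Mul(-6, 12) = -72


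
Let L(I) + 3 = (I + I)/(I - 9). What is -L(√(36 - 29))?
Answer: 118/37 + 9*√7/37 ≈ 3.8327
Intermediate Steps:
L(I) = -3 + 2*I/(-9 + I) (L(I) = -3 + (I + I)/(I - 9) = -3 + (2*I)/(-9 + I) = -3 + 2*I/(-9 + I))
-L(√(36 - 29)) = -(27 - √(36 - 29))/(-9 + √(36 - 29)) = -(27 - √7)/(-9 + √7)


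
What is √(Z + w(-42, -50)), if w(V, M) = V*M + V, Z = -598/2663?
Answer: 4*√912053533/2663 ≈ 45.363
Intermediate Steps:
Z = -598/2663 (Z = -598*1/2663 = -598/2663 ≈ -0.22456)
w(V, M) = V + M*V (w(V, M) = M*V + V = V + M*V)
√(Z + w(-42, -50)) = √(-598/2663 - 42*(1 - 50)) = √(-598/2663 - 42*(-49)) = √(-598/2663 + 2058) = √(5479856/2663) = 4*√912053533/2663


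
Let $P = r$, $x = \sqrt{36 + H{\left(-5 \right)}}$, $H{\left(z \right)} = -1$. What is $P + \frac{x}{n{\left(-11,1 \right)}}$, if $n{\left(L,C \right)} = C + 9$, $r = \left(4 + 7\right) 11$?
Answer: $121 + \frac{\sqrt{35}}{10} \approx 121.59$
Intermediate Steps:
$r = 121$ ($r = 11 \cdot 11 = 121$)
$n{\left(L,C \right)} = 9 + C$
$x = \sqrt{35}$ ($x = \sqrt{36 - 1} = \sqrt{35} \approx 5.9161$)
$P = 121$
$P + \frac{x}{n{\left(-11,1 \right)}} = 121 + \frac{\sqrt{35}}{9 + 1} = 121 + \frac{\sqrt{35}}{10}$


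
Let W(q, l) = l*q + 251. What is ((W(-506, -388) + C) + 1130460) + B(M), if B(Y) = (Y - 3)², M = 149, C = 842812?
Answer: 2191167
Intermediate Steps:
W(q, l) = 251 + l*q
B(Y) = (-3 + Y)²
((W(-506, -388) + C) + 1130460) + B(M) = (((251 - 388*(-506)) + 842812) + 1130460) + (-3 + 149)² = (((251 + 196328) + 842812) + 1130460) + 146² = ((196579 + 842812) + 1130460) + 21316 = (1039391 + 1130460) + 21316 = 2169851 + 21316 = 2191167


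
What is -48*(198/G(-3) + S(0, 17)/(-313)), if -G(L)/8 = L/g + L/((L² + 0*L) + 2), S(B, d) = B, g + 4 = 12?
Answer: -34848/19 ≈ -1834.1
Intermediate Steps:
g = 8 (g = -4 + 12 = 8)
G(L) = -L - 8*L/(2 + L²) (G(L) = -8*(L/8 + L/((L² + 0*L) + 2)) = -8*(L*(⅛) + L/((L² + 0) + 2)) = -8*(L/8 + L/(L² + 2)) = -8*(L/8 + L/(2 + L²)) = -L - 8*L/(2 + L²))
-48*(198/G(-3) + S(0, 17)/(-313)) = -48*(198/((-1*(-3)*(10 + (-3)²)/(2 + (-3)²))) + 0/(-313)) = -48*(198/((-1*(-3)*(10 + 9)/(2 + 9))) + 0*(-1/313)) = -48*(198/((-1*(-3)*19/11)) + 0) = -48*(198/((-1*(-3)*1/11*19)) + 0) = -48*(198/(57/11) + 0) = -48*(198*(11/57) + 0) = -48*(726/19 + 0) = -48*726/19 = -34848/19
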